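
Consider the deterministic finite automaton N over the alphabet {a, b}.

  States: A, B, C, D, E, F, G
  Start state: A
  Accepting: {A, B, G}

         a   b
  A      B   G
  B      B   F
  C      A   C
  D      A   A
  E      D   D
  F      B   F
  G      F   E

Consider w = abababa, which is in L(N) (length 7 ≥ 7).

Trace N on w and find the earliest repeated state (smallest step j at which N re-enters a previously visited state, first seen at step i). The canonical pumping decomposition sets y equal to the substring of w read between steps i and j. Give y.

ba

Run of N on w = a b a b a b a:
  step 0: A  (start)
  step 1: B  (read a: A→B)
  step 2: F  (read b: B→F)
  step 3: B  (read a: F→B)   ← first repeat (B seen earlier)
  step 4: F  (read b: B→F)
  step 5: B  (read a: F→B)
  step 6: F  (read b: B→F)
  step 7: B  (read a: F→B)

So i = 1, j = 3, giving x = w[0:1] = a, y = w[1:3] = ba, z = w[3:7] = baba.
Check: |xy| = 3 ≤ 7 and |y| = 2 ≥ 1. Reading y takes N from B back to B, so every xyⁱz is accepted.
With |Q| = 7, pigeonhole forces a state repeat no later than step 7; the substring read between the first and second visits to that state can be pumped.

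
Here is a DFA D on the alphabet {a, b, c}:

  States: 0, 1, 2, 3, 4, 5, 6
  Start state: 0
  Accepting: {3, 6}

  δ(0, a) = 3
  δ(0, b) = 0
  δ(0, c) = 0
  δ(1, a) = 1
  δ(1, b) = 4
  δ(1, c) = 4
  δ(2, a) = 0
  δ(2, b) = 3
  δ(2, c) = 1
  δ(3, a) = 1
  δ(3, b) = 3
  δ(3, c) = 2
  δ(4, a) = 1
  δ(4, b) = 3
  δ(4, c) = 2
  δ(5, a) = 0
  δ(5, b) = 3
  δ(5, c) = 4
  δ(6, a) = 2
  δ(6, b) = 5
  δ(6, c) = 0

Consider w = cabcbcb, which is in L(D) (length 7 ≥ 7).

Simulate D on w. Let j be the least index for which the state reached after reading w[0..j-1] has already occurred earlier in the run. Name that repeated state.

0

State sequence: 0 -c-> 0 -a-> 3 -b-> 3 -c-> 2 -b-> 3 -c-> 2 -b-> 3
First repeat at step 1: 0 was already visited.

The earliest repeat is at step j = 1: D is in 0, which it already visited at step i = 0.
The DFA has 7 states, so the proof of the pumping lemma guarantees a repeated state among the first 7+1 visited; the segment between the two visits is the pumpable y.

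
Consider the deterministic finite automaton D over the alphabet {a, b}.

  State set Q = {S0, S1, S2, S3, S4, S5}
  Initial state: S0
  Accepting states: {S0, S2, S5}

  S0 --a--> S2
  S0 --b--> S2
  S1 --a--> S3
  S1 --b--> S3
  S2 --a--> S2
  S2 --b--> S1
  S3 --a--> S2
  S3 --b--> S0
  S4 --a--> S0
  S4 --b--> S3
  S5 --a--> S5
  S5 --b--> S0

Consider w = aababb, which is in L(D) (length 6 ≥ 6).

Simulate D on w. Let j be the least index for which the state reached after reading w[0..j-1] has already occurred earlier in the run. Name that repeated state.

S2

State sequence: S0 -a-> S2 -a-> S2 -b-> S1 -a-> S3 -b-> S0 -b-> S2
First repeat at step 2: S2 was already visited.

The earliest repeat is at step j = 2: D is in S2, which it already visited at step i = 1.
Since D has 6 states, any run of length ≥ 6 visits 6+1 states, so by pigeonhole some state repeats within the first 6 steps — that repeat gives the pumpable loop.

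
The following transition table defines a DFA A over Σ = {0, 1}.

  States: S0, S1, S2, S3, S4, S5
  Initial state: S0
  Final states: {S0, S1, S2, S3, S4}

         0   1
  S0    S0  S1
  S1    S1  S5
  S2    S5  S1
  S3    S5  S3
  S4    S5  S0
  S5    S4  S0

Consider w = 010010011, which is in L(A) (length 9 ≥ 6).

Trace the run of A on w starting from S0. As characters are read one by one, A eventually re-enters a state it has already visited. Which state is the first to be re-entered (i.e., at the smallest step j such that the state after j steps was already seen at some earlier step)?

S0

State sequence: S0 -0-> S0 -1-> S1 -0-> S1 -0-> S1 -1-> S5 -0-> S4 -0-> S5 -1-> S0 -1-> S1
First repeat at step 1: S0 was already visited.

The earliest repeat is at step j = 1: A is in S0, which it already visited at step i = 0.
Pumping length from the standard proof: p = 6 (the number of states). The repeated state found above gives |xy| = j ≤ 6 and |y| = j − i ≥ 1.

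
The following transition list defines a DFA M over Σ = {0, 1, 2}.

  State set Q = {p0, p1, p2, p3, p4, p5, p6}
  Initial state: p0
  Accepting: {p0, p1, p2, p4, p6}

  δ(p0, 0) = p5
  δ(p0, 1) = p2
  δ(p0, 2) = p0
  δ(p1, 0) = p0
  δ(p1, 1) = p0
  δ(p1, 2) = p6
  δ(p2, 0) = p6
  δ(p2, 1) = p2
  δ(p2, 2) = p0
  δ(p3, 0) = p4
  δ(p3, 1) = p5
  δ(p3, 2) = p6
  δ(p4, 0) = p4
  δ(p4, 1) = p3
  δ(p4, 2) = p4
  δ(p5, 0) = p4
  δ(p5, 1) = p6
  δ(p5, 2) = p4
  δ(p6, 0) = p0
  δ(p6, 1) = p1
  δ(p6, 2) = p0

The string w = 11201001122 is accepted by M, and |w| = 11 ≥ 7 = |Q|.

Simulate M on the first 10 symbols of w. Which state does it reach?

p6

State sequence: p0 -1-> p2 -1-> p2 -2-> p0 -0-> p5 -1-> p6 -0-> p0 -0-> p5 -1-> p6 -1-> p1 -2-> p6

After reading 10 characters, M is in state p6.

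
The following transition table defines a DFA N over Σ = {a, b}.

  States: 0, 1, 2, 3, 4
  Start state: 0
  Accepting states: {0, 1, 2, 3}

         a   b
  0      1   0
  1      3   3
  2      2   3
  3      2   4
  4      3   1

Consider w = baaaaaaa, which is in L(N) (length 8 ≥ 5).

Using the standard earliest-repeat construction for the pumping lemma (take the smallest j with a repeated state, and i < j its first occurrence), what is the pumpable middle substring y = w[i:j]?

b

State sequence: 0 -b-> 0 -a-> 1 -a-> 3 -a-> 2 -a-> 2 -a-> 2 -a-> 2 -a-> 2
First repeat at step 1: 0 was already visited.

So i = 0, j = 1, giving x = w[0:0] = ε, y = w[0:1] = b, z = w[1:8] = aaaaaaa.
Check: |xy| = 1 ≤ 5 and |y| = 1 ≥ 1. Reading y takes N from 0 back to 0, so every xyⁱz is accepted.
Pumping length from the standard proof: p = 5 (the number of states). The repeated state found above gives |xy| = j ≤ 5 and |y| = j − i ≥ 1.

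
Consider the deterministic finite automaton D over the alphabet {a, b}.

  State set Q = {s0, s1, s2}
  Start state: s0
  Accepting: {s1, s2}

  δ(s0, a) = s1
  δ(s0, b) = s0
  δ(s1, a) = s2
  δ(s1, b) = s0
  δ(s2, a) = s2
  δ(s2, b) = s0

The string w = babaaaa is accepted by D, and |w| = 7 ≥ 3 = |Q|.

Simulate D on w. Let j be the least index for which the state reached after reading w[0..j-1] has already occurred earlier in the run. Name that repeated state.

Run of D on w = b a b a a a a:
  step 0: s0  (start)
  step 1: s0  (read b: s0→s0)   ← first repeat (s0 seen earlier)
  step 2: s1  (read a: s0→s1)
  step 3: s0  (read b: s1→s0)
  step 4: s1  (read a: s0→s1)
  step 5: s2  (read a: s1→s2)
  step 6: s2  (read a: s2→s2)
  step 7: s2  (read a: s2→s2)

The earliest repeat is at step j = 1: D is in s0, which it already visited at step i = 0.

s0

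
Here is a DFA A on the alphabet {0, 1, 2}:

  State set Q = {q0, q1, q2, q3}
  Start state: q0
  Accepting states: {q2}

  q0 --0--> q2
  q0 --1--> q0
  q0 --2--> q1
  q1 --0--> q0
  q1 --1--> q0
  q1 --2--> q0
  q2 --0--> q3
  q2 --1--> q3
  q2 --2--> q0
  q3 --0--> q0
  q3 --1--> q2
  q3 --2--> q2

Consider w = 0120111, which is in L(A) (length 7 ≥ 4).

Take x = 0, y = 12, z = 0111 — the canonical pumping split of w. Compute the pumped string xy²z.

xy^2z = 0·12·12·0111 = 012120111.
Reading y = 12 takes A from q2 back to q2, so after x·y·y the machine is still in q2, and z then leads to the accepting state q2. Hence 012120111 ∈ L(A).

012120111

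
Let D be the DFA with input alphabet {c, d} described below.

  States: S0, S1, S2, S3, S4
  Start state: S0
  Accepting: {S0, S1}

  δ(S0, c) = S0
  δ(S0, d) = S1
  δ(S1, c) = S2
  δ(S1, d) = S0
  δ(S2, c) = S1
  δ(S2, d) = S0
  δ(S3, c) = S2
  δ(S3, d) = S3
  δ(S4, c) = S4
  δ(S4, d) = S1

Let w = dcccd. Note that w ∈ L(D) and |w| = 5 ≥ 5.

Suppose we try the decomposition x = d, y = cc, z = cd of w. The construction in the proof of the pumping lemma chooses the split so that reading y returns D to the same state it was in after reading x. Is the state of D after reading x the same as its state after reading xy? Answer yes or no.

Run of D on the first 3 characters of w = d c c:
  step 0: S0  (start)
  step 1: S1  (read d: S0→S1)
  step 2: S2  (read c: S1→S2)
  step 3: S1  (read c: S2→S1)

After x (step 1): S1. After xy (step 3): S1.
They match, so y = cc drives D around a cycle from S1 back to itself; pumping y any number of times keeps D in S1 before reading z, and xyⁱz ∈ L(D) for every i ≥ 0.

yes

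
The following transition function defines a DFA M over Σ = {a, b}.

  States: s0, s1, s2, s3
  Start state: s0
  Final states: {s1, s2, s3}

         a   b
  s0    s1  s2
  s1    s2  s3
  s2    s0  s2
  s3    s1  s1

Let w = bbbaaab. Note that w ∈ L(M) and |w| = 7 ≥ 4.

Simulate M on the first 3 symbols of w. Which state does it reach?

State sequence: s0 -b-> s2 -b-> s2 -b-> s2

After reading 3 characters, M is in state s2.
(This kind of state-tracing is the core of the pumping-lemma construction: with 4 states, pigeonhole forces a repeat within the first 4 steps.)

s2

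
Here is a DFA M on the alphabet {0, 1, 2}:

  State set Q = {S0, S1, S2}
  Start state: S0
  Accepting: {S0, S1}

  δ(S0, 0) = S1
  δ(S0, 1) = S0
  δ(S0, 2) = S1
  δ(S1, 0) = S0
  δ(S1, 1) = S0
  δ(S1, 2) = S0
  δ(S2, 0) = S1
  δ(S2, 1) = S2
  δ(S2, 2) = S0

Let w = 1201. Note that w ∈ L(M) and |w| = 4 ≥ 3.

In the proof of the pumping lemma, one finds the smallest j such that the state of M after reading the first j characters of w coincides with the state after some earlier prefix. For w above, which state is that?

S0

Run of M on w = 1 2 0 1:
  step 0: S0  (start)
  step 1: S0  (read 1: S0→S0)   ← first repeat (S0 seen earlier)
  step 2: S1  (read 2: S0→S1)
  step 3: S0  (read 0: S1→S0)
  step 4: S0  (read 1: S0→S0)

The earliest repeat is at step j = 1: M is in S0, which it already visited at step i = 0.
The DFA has 3 states, so the proof of the pumping lemma guarantees a repeated state among the first 3+1 visited; the segment between the two visits is the pumpable y.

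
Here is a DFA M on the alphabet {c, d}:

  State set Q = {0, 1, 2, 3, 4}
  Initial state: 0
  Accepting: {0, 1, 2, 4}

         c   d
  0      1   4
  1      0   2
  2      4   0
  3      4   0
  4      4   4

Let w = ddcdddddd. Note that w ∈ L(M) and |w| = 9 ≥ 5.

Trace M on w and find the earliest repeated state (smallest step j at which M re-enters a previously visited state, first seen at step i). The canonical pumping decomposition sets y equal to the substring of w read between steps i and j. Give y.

Run of M on w = d d c d d d d d d:
  step 0: 0  (start)
  step 1: 4  (read d: 0→4)
  step 2: 4  (read d: 4→4)   ← first repeat (4 seen earlier)
  step 3: 4  (read c: 4→4)
  step 4: 4  (read d: 4→4)
  step 5: 4  (read d: 4→4)
  step 6: 4  (read d: 4→4)
  step 7: 4  (read d: 4→4)
  step 8: 4  (read d: 4→4)
  step 9: 4  (read d: 4→4)

So i = 1, j = 2, giving x = w[0:1] = d, y = w[1:2] = d, z = w[2:9] = cdddddd.
Check: |xy| = 2 ≤ 5 and |y| = 1 ≥ 1. Reading y takes M from 4 back to 4, so every xyⁱz is accepted.

d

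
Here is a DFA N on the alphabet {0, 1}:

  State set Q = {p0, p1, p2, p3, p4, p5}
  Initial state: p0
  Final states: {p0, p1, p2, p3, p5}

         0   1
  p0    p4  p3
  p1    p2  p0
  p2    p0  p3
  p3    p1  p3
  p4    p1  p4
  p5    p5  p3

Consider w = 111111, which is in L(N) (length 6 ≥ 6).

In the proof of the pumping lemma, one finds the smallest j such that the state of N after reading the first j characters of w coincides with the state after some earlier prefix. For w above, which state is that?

State sequence: p0 -1-> p3 -1-> p3 -1-> p3 -1-> p3 -1-> p3 -1-> p3
First repeat at step 2: p3 was already visited.

The earliest repeat is at step j = 2: N is in p3, which it already visited at step i = 1.
The DFA has 6 states, so the proof of the pumping lemma guarantees a repeated state among the first 6+1 visited; the segment between the two visits is the pumpable y.

p3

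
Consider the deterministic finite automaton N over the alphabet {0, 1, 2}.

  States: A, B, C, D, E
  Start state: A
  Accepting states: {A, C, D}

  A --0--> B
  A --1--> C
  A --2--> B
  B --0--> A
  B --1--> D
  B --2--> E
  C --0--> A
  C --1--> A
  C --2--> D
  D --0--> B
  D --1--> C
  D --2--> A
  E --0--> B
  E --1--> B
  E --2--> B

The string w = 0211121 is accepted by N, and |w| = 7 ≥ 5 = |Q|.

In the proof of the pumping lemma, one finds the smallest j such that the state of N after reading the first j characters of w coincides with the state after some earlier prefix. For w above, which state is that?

Run of N on w = 0 2 1 1 1 2 1:
  step 0: A  (start)
  step 1: B  (read 0: A→B)
  step 2: E  (read 2: B→E)
  step 3: B  (read 1: E→B)   ← first repeat (B seen earlier)
  step 4: D  (read 1: B→D)
  step 5: C  (read 1: D→C)
  step 6: D  (read 2: C→D)
  step 7: C  (read 1: D→C)

The earliest repeat is at step j = 3: N is in B, which it already visited at step i = 1.
Pumping length from the standard proof: p = 5 (the number of states). The repeated state found above gives |xy| = j ≤ 5 and |y| = j − i ≥ 1.

B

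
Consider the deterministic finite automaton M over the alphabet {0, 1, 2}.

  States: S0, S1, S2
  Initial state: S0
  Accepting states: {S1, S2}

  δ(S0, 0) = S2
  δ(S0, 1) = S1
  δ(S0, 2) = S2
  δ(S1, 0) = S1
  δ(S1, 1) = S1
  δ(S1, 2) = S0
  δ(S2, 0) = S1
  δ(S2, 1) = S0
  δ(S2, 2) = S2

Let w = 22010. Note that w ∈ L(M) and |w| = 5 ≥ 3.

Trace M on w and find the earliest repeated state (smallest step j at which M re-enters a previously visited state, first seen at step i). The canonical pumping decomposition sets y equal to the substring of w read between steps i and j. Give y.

State sequence: S0 -2-> S2 -2-> S2 -0-> S1 -1-> S1 -0-> S1
First repeat at step 2: S2 was already visited.

So i = 1, j = 2, giving x = w[0:1] = 2, y = w[1:2] = 2, z = w[2:5] = 010.
Check: |xy| = 2 ≤ 3 and |y| = 1 ≥ 1. Reading y takes M from S2 back to S2, so every xyⁱz is accepted.

2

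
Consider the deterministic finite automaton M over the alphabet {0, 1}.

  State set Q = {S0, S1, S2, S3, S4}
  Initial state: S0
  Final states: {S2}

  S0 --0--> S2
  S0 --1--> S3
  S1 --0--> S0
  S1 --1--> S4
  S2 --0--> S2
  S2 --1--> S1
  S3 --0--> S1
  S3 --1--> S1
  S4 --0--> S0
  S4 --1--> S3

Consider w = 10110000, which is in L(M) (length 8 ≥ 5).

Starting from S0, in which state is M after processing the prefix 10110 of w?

State sequence: S0 -1-> S3 -0-> S1 -1-> S4 -1-> S3 -0-> S1

After reading 5 characters, M is in state S1.
(This kind of state-tracing is the core of the pumping-lemma construction: with 5 states, pigeonhole forces a repeat within the first 5 steps.)

S1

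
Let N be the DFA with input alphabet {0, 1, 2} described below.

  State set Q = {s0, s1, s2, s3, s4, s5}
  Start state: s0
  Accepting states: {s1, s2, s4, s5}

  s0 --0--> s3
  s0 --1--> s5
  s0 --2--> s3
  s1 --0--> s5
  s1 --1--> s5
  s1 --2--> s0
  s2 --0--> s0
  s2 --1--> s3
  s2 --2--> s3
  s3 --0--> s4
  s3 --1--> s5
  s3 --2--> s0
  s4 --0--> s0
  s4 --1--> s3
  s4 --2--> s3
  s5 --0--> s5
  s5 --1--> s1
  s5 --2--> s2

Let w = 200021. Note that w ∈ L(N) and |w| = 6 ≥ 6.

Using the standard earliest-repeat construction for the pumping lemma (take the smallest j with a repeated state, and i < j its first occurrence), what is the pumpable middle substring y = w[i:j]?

Run of N on w = 2 0 0 0 2 1:
  step 0: s0  (start)
  step 1: s3  (read 2: s0→s3)
  step 2: s4  (read 0: s3→s4)
  step 3: s0  (read 0: s4→s0)   ← first repeat (s0 seen earlier)
  step 4: s3  (read 0: s0→s3)
  step 5: s0  (read 2: s3→s0)
  step 6: s5  (read 1: s0→s5)

So i = 0, j = 3, giving x = w[0:0] = ε, y = w[0:3] = 200, z = w[3:6] = 021.
Check: |xy| = 3 ≤ 6 and |y| = 3 ≥ 1. Reading y takes N from s0 back to s0, so every xyⁱz is accepted.
The DFA has 6 states, so the proof of the pumping lemma guarantees a repeated state among the first 6+1 visited; the segment between the two visits is the pumpable y.

200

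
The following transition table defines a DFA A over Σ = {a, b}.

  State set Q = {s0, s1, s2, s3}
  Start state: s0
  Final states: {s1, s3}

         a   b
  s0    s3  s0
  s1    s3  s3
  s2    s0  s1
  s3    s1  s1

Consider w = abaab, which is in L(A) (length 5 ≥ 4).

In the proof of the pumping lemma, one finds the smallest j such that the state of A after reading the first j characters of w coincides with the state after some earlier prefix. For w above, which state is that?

s3

State sequence: s0 -a-> s3 -b-> s1 -a-> s3 -a-> s1 -b-> s3
First repeat at step 3: s3 was already visited.

The earliest repeat is at step j = 3: A is in s3, which it already visited at step i = 1.
Since A has 4 states, any run of length ≥ 4 visits 4+1 states, so by pigeonhole some state repeats within the first 4 steps — that repeat gives the pumpable loop.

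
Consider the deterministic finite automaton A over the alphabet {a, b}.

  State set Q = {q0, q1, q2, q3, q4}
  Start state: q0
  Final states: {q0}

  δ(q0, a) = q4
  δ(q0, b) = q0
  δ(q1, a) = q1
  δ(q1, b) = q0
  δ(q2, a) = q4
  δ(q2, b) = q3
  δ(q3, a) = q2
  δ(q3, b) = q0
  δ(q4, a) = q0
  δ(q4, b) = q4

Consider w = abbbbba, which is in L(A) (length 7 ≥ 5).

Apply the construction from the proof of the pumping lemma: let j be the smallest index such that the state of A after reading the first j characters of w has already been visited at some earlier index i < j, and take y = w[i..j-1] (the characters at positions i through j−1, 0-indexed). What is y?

Run of A on w = a b b b b b a:
  step 0: q0  (start)
  step 1: q4  (read a: q0→q4)
  step 2: q4  (read b: q4→q4)   ← first repeat (q4 seen earlier)
  step 3: q4  (read b: q4→q4)
  step 4: q4  (read b: q4→q4)
  step 5: q4  (read b: q4→q4)
  step 6: q4  (read b: q4→q4)
  step 7: q0  (read a: q4→q0)

So i = 1, j = 2, giving x = w[0:1] = a, y = w[1:2] = b, z = w[2:7] = bbbba.
Check: |xy| = 2 ≤ 5 and |y| = 1 ≥ 1. Reading y takes A from q4 back to q4, so every xyⁱz is accepted.
With |Q| = 5, pigeonhole forces a state repeat no later than step 5; the substring read between the first and second visits to that state can be pumped.

b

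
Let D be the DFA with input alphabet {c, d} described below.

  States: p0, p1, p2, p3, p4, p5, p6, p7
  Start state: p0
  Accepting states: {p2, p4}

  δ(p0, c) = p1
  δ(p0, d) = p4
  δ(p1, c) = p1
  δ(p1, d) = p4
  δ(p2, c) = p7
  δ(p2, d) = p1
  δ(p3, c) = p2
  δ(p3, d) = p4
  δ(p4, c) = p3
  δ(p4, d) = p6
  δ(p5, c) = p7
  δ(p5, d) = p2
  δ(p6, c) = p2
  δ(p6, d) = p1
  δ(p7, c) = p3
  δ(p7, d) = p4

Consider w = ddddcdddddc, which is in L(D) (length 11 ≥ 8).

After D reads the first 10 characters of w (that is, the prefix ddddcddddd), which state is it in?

State sequence: p0 -d-> p4 -d-> p6 -d-> p1 -d-> p4 -c-> p3 -d-> p4 -d-> p6 -d-> p1 -d-> p4 -d-> p6

After reading 10 characters, D is in state p6.
(This kind of state-tracing is the core of the pumping-lemma construction: with 8 states, pigeonhole forces a repeat within the first 8 steps.)

p6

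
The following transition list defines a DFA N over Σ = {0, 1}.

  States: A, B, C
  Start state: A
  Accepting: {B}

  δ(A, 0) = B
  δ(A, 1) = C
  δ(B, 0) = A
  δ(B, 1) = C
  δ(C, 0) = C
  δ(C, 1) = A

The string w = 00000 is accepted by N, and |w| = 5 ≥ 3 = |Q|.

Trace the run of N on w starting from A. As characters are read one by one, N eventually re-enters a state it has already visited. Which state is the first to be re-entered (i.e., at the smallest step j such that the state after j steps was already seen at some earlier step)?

A

Run of N on w = 0 0 0 0 0:
  step 0: A  (start)
  step 1: B  (read 0: A→B)
  step 2: A  (read 0: B→A)   ← first repeat (A seen earlier)
  step 3: B  (read 0: A→B)
  step 4: A  (read 0: B→A)
  step 5: B  (read 0: A→B)

The earliest repeat is at step j = 2: N is in A, which it already visited at step i = 0.
The DFA has 3 states, so the proof of the pumping lemma guarantees a repeated state among the first 3+1 visited; the segment between the two visits is the pumpable y.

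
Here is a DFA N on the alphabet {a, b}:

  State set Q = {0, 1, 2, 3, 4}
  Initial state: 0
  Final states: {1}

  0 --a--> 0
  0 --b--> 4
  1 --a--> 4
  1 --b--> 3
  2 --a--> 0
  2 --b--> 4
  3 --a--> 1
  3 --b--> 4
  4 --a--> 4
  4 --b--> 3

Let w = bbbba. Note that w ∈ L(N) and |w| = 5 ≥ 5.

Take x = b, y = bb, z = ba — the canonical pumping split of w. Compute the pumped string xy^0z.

xy⁰z = xz = b·ba = bba.
Reading y = bb takes N from 4 back to 4, so after x the machine is still in 4, and z then leads to the accepting state 1. Hence bba ∈ L(N).

bba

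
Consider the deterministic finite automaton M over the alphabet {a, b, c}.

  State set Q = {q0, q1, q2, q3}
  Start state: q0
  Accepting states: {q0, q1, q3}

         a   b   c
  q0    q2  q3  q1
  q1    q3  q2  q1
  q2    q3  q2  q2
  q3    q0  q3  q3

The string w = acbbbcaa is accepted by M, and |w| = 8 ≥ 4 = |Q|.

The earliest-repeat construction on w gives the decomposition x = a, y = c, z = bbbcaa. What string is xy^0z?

abbbcaa

xy⁰z = xz = a·bbbcaa = abbbcaa.
Reading y = c takes M from q2 back to q2, so after x the machine is still in q2, and z then leads to the accepting state q0. Hence abbbcaa ∈ L(M).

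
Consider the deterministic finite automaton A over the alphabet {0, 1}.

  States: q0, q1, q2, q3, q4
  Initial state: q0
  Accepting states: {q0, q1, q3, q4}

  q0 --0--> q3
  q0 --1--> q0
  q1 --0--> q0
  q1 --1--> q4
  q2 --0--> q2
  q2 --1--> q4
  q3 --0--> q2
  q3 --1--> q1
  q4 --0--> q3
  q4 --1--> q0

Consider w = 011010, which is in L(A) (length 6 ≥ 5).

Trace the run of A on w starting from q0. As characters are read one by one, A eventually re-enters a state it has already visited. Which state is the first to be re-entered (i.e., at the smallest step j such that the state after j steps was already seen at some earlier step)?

Run of A on w = 0 1 1 0 1 0:
  step 0: q0  (start)
  step 1: q3  (read 0: q0→q3)
  step 2: q1  (read 1: q3→q1)
  step 3: q4  (read 1: q1→q4)
  step 4: q3  (read 0: q4→q3)   ← first repeat (q3 seen earlier)
  step 5: q1  (read 1: q3→q1)
  step 6: q0  (read 0: q1→q0)

The earliest repeat is at step j = 4: A is in q3, which it already visited at step i = 1.
Pumping length from the standard proof: p = 5 (the number of states). The repeated state found above gives |xy| = j ≤ 5 and |y| = j − i ≥ 1.

q3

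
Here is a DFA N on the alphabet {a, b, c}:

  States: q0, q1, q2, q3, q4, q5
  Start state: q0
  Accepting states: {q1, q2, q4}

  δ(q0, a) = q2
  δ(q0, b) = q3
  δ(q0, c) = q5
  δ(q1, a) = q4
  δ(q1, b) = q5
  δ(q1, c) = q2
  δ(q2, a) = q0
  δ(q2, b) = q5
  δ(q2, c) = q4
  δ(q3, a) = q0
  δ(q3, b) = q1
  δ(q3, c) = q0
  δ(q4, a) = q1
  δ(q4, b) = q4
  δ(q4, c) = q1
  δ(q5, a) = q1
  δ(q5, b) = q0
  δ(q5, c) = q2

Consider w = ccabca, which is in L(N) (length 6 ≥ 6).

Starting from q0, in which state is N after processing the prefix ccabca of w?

q2

Run of N on the first 6 characters of w = c c a b c a:
  step 0: q0  (start)
  step 1: q5  (read c: q0→q5)
  step 2: q2  (read c: q5→q2)
  step 3: q0  (read a: q2→q0)
  step 4: q3  (read b: q0→q3)
  step 5: q0  (read c: q3→q0)
  step 6: q2  (read a: q0→q2)

After reading 6 characters, N is in state q2.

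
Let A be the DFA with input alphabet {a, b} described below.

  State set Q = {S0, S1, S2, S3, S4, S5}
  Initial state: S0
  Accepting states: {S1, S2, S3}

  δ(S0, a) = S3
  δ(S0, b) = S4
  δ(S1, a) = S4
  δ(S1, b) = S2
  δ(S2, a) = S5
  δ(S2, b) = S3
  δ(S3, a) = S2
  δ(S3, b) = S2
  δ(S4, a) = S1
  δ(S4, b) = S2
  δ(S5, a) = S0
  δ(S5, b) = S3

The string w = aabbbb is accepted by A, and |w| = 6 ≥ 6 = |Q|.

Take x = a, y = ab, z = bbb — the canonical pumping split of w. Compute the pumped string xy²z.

xy^2z = a·ab·ab·bbb = aababbbb.
Reading y = ab takes A from S3 back to S3, so after x·y·y the machine is still in S3, and z then leads to the accepting state S2. Hence aababbbb ∈ L(A).

aababbbb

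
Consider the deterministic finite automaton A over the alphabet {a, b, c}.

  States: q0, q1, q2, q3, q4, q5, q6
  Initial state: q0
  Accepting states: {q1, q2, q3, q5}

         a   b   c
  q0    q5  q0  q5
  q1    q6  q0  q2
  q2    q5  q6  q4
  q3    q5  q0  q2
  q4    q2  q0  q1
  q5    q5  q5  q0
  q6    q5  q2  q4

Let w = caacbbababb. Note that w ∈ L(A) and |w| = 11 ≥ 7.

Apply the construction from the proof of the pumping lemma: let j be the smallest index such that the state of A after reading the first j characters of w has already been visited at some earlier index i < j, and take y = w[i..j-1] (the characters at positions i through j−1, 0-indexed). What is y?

State sequence: q0 -c-> q5 -a-> q5 -a-> q5 -c-> q0 -b-> q0 -b-> q0 -a-> q5 -b-> q5 -a-> q5 -b-> q5 -b-> q5
First repeat at step 2: q5 was already visited.

So i = 1, j = 2, giving x = w[0:1] = c, y = w[1:2] = a, z = w[2:11] = acbbababb.
Check: |xy| = 2 ≤ 7 and |y| = 1 ≥ 1. Reading y takes A from q5 back to q5, so every xyⁱz is accepted.

a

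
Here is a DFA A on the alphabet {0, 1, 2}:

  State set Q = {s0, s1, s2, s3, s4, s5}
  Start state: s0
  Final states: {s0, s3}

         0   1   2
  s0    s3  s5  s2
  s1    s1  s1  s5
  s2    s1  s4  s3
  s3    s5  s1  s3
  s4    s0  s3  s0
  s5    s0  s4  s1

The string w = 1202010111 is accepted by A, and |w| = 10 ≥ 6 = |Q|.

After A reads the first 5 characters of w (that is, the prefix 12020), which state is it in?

Run of A on the first 5 characters of w = 1 2 0 2 0:
  step 0: s0  (start)
  step 1: s5  (read 1: s0→s5)
  step 2: s1  (read 2: s5→s1)
  step 3: s1  (read 0: s1→s1)
  step 4: s5  (read 2: s1→s5)
  step 5: s0  (read 0: s5→s0)

After reading 5 characters, A is in state s0.

s0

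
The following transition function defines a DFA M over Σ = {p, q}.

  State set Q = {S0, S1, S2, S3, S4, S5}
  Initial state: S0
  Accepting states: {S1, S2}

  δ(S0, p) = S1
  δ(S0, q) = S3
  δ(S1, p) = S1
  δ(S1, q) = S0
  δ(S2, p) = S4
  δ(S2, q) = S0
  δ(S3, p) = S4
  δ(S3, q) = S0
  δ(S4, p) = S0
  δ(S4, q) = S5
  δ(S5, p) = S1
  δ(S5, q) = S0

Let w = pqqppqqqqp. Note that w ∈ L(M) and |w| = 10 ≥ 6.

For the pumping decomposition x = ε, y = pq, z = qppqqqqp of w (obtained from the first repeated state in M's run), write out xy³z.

pqpqpqqppqqqqp

xy^3z = ε·pq·pq·pq·qppqqqqp = pqpqpqqppqqqqp.
Reading y = pq takes M from S0 back to S0, so after x·y·y·y the machine is still in S0, and z then leads to the accepting state S1. Hence pqpqpqqppqqqqp ∈ L(M).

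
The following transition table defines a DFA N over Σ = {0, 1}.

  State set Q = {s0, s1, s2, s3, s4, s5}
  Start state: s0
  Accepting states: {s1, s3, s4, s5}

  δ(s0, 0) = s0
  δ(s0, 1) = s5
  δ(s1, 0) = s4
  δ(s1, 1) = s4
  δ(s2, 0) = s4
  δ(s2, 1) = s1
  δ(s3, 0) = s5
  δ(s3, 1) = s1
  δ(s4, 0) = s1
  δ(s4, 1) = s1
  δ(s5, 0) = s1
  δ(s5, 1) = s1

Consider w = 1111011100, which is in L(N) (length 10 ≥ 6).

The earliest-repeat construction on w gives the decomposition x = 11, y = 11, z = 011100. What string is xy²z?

111111011100

xy^2z = 11·11·11·011100 = 111111011100.
Reading y = 11 takes N from s1 back to s1, so after x·y·y the machine is still in s1, and z then leads to the accepting state s1. Hence 111111011100 ∈ L(N).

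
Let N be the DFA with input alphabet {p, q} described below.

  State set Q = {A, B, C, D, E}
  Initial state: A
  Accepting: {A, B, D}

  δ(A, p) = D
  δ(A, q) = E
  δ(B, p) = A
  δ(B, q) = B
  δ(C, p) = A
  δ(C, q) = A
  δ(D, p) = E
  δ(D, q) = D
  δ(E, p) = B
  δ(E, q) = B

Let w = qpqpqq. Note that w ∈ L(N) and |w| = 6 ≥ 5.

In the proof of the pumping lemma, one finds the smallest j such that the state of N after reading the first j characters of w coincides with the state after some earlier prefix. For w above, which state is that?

Run of N on w = q p q p q q:
  step 0: A  (start)
  step 1: E  (read q: A→E)
  step 2: B  (read p: E→B)
  step 3: B  (read q: B→B)   ← first repeat (B seen earlier)
  step 4: A  (read p: B→A)
  step 5: E  (read q: A→E)
  step 6: B  (read q: E→B)

The earliest repeat is at step j = 3: N is in B, which it already visited at step i = 2.
The DFA has 5 states, so the proof of the pumping lemma guarantees a repeated state among the first 5+1 visited; the segment between the two visits is the pumpable y.

B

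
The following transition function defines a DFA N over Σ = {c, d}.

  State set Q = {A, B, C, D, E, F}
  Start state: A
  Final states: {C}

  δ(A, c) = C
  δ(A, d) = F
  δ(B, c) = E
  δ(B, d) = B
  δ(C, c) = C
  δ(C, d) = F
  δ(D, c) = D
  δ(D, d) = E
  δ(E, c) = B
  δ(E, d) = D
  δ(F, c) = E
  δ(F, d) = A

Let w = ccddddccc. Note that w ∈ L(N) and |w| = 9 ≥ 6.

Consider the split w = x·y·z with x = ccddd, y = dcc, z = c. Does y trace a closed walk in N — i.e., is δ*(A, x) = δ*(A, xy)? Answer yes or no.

State sequence: A -c-> C -c-> C -d-> F -d-> A -d-> F -d-> A -c-> C -c-> C

After x (step 5): F. After xy (step 8): C.
They differ (F ≠ C), so y is not a cycle from the state after x; this split is not the one the pumping-lemma construction produces, and pumping y need not keep the string in L(N).

no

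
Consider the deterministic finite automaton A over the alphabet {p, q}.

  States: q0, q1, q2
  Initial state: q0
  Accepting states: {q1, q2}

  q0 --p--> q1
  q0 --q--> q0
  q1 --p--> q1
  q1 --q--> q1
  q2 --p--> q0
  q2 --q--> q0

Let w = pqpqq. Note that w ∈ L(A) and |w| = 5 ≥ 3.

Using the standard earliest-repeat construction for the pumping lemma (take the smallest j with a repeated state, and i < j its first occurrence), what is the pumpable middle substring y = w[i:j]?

Run of A on w = p q p q q:
  step 0: q0  (start)
  step 1: q1  (read p: q0→q1)
  step 2: q1  (read q: q1→q1)   ← first repeat (q1 seen earlier)
  step 3: q1  (read p: q1→q1)
  step 4: q1  (read q: q1→q1)
  step 5: q1  (read q: q1→q1)

So i = 1, j = 2, giving x = w[0:1] = p, y = w[1:2] = q, z = w[2:5] = pqq.
Check: |xy| = 2 ≤ 3 and |y| = 1 ≥ 1. Reading y takes A from q1 back to q1, so every xyⁱz is accepted.

q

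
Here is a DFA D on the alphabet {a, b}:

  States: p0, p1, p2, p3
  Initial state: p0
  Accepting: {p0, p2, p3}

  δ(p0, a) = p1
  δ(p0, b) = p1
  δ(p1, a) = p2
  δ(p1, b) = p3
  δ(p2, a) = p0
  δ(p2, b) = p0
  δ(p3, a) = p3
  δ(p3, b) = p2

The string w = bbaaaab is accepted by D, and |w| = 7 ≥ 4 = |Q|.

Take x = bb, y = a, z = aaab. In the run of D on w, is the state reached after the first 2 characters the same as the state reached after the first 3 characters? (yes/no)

State sequence: p0 -b-> p1 -b-> p3 -a-> p3

After x (step 2): p3. After xy (step 3): p3.
They match, so y = a drives D around a cycle from p3 back to itself; pumping y any number of times keeps D in p3 before reading z, and xyⁱz ∈ L(D) for every i ≥ 0.

yes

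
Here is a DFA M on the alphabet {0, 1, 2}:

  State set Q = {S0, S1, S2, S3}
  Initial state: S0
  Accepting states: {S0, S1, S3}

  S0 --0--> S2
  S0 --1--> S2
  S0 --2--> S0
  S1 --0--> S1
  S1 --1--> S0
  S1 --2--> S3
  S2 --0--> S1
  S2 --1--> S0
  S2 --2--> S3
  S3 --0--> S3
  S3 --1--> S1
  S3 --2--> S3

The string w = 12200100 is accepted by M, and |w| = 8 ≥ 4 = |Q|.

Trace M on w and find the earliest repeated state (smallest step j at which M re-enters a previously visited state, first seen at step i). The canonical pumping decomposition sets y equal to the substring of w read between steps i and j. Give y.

State sequence: S0 -1-> S2 -2-> S3 -2-> S3 -0-> S3 -0-> S3 -1-> S1 -0-> S1 -0-> S1
First repeat at step 3: S3 was already visited.

So i = 2, j = 3, giving x = w[0:2] = 12, y = w[2:3] = 2, z = w[3:8] = 00100.
Check: |xy| = 3 ≤ 4 and |y| = 1 ≥ 1. Reading y takes M from S3 back to S3, so every xyⁱz is accepted.

2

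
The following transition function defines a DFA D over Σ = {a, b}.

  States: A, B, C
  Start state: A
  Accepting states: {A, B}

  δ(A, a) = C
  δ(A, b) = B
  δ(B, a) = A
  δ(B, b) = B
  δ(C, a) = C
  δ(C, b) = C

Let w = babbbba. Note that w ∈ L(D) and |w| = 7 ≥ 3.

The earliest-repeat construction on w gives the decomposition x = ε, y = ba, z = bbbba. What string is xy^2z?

bababbbba

xy^2z = ε·ba·ba·bbbba = bababbbba.
Reading y = ba takes D from A back to A, so after x·y·y the machine is still in A, and z then leads to the accepting state A. Hence bababbbba ∈ L(D).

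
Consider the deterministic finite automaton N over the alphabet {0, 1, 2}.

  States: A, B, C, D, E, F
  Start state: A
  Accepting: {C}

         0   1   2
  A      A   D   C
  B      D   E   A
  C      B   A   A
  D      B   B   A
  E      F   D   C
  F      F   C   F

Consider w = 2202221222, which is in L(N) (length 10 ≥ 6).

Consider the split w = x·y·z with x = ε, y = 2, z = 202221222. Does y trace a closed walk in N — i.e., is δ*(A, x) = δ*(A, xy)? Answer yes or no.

State sequence: A -2-> C

After x (step 0): A. After xy (step 1): C.
They differ (A ≠ C), so y is not a cycle from the state after x; this split is not the one the pumping-lemma construction produces, and pumping y need not keep the string in L(N).

no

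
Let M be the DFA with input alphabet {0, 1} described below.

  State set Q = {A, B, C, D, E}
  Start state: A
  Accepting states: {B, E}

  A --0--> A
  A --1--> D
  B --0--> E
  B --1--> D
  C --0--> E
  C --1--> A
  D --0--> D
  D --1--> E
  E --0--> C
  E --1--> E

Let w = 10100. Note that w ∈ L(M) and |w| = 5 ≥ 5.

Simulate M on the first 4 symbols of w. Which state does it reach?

C

Run of M on the first 4 characters of w = 1 0 1 0:
  step 0: A  (start)
  step 1: D  (read 1: A→D)
  step 2: D  (read 0: D→D)
  step 3: E  (read 1: D→E)
  step 4: C  (read 0: E→C)

After reading 4 characters, M is in state C.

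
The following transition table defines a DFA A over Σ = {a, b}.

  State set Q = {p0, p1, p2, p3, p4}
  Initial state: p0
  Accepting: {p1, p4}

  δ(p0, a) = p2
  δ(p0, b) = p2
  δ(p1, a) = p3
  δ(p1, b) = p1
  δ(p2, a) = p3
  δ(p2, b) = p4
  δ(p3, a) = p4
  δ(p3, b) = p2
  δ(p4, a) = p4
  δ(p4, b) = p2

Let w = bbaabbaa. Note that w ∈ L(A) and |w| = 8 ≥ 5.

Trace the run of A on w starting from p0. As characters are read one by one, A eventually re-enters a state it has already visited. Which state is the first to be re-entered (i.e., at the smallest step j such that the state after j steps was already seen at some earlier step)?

p4

State sequence: p0 -b-> p2 -b-> p4 -a-> p4 -a-> p4 -b-> p2 -b-> p4 -a-> p4 -a-> p4
First repeat at step 3: p4 was already visited.

The earliest repeat is at step j = 3: A is in p4, which it already visited at step i = 2.
Since A has 5 states, any run of length ≥ 5 visits 5+1 states, so by pigeonhole some state repeats within the first 5 steps — that repeat gives the pumpable loop.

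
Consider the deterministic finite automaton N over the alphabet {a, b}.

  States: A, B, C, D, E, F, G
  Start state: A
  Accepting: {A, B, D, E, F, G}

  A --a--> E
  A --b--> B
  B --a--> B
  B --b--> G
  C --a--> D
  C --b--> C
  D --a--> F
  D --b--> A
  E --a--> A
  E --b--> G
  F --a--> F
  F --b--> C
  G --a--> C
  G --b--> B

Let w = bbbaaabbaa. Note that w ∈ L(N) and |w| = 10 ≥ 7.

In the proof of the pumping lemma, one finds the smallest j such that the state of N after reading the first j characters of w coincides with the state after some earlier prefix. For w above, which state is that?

Run of N on w = b b b a a a b b a a:
  step 0: A  (start)
  step 1: B  (read b: A→B)
  step 2: G  (read b: B→G)
  step 3: B  (read b: G→B)   ← first repeat (B seen earlier)
  step 4: B  (read a: B→B)
  step 5: B  (read a: B→B)
  step 6: B  (read a: B→B)
  step 7: G  (read b: B→G)
  step 8: B  (read b: G→B)
  step 9: B  (read a: B→B)
  step 10: B  (read a: B→B)

The earliest repeat is at step j = 3: N is in B, which it already visited at step i = 1.
The DFA has 7 states, so the proof of the pumping lemma guarantees a repeated state among the first 7+1 visited; the segment between the two visits is the pumpable y.

B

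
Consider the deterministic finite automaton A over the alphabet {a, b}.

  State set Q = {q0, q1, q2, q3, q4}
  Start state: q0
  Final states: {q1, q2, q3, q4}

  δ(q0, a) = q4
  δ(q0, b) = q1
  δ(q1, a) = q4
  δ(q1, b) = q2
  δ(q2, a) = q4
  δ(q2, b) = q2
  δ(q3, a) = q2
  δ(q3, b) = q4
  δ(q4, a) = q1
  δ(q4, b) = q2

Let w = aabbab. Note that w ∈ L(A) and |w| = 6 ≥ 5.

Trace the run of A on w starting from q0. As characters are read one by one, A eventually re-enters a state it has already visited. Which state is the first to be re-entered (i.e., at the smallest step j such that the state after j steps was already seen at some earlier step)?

Run of A on w = a a b b a b:
  step 0: q0  (start)
  step 1: q4  (read a: q0→q4)
  step 2: q1  (read a: q4→q1)
  step 3: q2  (read b: q1→q2)
  step 4: q2  (read b: q2→q2)   ← first repeat (q2 seen earlier)
  step 5: q4  (read a: q2→q4)
  step 6: q2  (read b: q4→q2)

The earliest repeat is at step j = 4: A is in q2, which it already visited at step i = 3.

q2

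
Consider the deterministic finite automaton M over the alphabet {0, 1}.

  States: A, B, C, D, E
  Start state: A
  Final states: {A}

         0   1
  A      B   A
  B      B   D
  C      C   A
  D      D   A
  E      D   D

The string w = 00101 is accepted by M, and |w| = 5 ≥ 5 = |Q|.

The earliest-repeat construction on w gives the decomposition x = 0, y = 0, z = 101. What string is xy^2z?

000101

xy^2z = 0·0·0·101 = 000101.
Reading y = 0 takes M from B back to B, so after x·y·y the machine is still in B, and z then leads to the accepting state A. Hence 000101 ∈ L(M).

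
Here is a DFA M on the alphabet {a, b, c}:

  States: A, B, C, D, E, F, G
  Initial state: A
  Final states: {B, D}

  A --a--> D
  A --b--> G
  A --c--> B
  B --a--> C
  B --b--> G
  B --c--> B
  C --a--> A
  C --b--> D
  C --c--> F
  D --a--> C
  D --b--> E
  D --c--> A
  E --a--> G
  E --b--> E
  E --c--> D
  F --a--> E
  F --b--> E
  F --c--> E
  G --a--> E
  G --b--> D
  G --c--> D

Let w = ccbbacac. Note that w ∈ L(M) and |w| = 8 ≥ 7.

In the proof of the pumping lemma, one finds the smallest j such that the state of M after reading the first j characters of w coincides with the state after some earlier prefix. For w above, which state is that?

Run of M on w = c c b b a c a c:
  step 0: A  (start)
  step 1: B  (read c: A→B)
  step 2: B  (read c: B→B)   ← first repeat (B seen earlier)
  step 3: G  (read b: B→G)
  step 4: D  (read b: G→D)
  step 5: C  (read a: D→C)
  step 6: F  (read c: C→F)
  step 7: E  (read a: F→E)
  step 8: D  (read c: E→D)

The earliest repeat is at step j = 2: M is in B, which it already visited at step i = 1.
Pumping length from the standard proof: p = 7 (the number of states). The repeated state found above gives |xy| = j ≤ 7 and |y| = j − i ≥ 1.

B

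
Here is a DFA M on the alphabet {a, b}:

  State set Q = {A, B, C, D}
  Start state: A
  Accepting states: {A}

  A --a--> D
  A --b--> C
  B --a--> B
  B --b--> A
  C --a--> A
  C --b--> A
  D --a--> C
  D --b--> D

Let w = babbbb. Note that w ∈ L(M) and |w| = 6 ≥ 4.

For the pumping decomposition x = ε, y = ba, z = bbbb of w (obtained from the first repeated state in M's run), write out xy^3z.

xy^3z = ε·ba·ba·ba·bbbb = babababbbb.
Reading y = ba takes M from A back to A, so after x·y·y·y the machine is still in A, and z then leads to the accepting state A. Hence babababbbb ∈ L(M).

babababbbb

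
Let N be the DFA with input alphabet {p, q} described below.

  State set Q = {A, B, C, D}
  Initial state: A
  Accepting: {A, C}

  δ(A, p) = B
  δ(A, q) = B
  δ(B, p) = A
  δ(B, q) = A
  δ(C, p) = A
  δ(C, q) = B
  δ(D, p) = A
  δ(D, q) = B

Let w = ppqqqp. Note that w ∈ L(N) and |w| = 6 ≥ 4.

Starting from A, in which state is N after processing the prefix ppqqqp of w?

Run of N on the first 6 characters of w = p p q q q p:
  step 0: A  (start)
  step 1: B  (read p: A→B)
  step 2: A  (read p: B→A)
  step 3: B  (read q: A→B)
  step 4: A  (read q: B→A)
  step 5: B  (read q: A→B)
  step 6: A  (read p: B→A)

After reading 6 characters, N is in state A.

A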